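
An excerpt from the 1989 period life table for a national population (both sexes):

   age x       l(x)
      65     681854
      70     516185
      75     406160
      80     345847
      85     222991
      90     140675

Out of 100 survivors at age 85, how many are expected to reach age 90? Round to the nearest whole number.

The relevant probability is 140675/222991 = 0.630855.
Expected number = 100 × 0.630855 = 63.

63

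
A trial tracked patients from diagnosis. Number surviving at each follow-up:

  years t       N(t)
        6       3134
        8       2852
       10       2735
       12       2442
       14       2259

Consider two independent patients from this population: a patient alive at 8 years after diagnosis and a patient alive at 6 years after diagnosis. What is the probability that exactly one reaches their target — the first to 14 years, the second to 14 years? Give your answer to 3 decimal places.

0.371

p₁ = N(14)/N(8) = 2259/2852 = 0.792076; p₂ = N(14)/N(6) = 2259/3134 = 0.720804.
P(exactly one) = p₁(1−p₂) + (1−p₁)p₂ = 0.221144 + 0.149872 = 0.371017.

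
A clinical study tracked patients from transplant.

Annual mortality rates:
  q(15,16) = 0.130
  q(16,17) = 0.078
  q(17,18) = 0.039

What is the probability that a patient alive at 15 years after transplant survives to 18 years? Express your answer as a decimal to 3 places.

Survival from 15 to 18 is the product of surviving each interval: (1 − 0.130) × (1 − 0.078) × (1 − 0.039).
= 0.870 × 0.922 × 0.961 = 0.770857.

0.771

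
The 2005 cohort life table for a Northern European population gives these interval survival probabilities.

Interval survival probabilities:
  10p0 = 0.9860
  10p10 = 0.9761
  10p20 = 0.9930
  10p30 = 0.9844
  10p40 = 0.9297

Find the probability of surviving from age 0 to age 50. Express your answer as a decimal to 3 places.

Chaining the interval survival probabilities: 0.9860 × 0.9761 × 0.9930 × 0.9844 × 0.9297.
= 0.874651.

0.875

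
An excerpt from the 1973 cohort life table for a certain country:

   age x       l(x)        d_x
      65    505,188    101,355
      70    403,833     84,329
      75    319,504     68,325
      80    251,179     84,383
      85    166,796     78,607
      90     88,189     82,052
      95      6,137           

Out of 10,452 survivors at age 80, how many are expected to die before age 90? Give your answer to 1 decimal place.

6782.3

The relevant probability is 1 − 88,189/251,179 = 0.648900.
Expected number = 10,452 × 0.648900 = 6782.3.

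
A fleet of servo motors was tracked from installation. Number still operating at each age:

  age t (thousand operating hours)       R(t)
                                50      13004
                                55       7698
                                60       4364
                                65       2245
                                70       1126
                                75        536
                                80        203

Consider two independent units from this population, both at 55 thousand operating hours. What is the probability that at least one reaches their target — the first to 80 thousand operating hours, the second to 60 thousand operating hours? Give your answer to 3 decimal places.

0.578

p₁ = R(80)/R(55) = 203/7698 = 0.026370; p₂ = R(60)/R(55) = 4364/7698 = 0.566900.
P(at least one) = 1 − (1−p₁)(1−p₂) = 1 − 0.973630 × 0.433100 = 0.578321.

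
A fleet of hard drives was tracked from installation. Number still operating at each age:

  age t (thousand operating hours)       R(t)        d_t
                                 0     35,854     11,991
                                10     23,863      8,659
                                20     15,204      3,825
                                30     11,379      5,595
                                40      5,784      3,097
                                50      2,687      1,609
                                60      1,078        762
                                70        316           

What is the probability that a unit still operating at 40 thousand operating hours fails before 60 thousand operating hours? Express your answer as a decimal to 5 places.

P(fail before 60 | operational at 40) = 1 − R(60)/R(40) = 1 − 1,078/5,784 = (4,706)/5,784 = 0.813624.

0.81362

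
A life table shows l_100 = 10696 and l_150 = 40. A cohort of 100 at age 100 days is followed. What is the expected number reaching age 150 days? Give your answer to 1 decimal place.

0.4

The relevant probability is 40/10696 = 0.003740.
Expected number = 100 × 0.003740 = 0.4.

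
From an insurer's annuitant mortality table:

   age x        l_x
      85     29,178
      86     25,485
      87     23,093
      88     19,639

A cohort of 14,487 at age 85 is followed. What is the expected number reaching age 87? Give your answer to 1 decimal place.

The relevant probability is 23,093/29,178 = 0.791452.
Expected number = 14,487 × 0.791452 = 11465.8.

11465.8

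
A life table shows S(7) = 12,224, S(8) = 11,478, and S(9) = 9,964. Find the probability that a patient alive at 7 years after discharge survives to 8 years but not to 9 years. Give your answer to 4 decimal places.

This is the probability of reaching 8 but not 9, conditional on being alive at 7: (S(8) − S(9)) / S(7).
= (11,478 − 9,964) / 12,224 = 1,514 / 12,224 = 0.123855.

0.1239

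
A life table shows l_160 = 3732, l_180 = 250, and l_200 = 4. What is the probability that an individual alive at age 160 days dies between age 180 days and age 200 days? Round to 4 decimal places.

0.0659

This is the probability of reaching 180 but not 200, conditional on being alive at 160: (l_180 − l_200) / l_160.
= (250 − 4) / 3732 = 246 / 3732 = 0.065916.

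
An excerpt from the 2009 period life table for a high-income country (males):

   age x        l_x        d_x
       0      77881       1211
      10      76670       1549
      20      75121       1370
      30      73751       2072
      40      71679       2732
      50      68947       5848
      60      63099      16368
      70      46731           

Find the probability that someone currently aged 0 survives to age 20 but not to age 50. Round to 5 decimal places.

0.07927

This is the probability of reaching 20 but not 50, conditional on being alive at 0: (l_20 − l_50) / l_0.
= (75121 − 68947) / 77881 = 6174 / 77881 = 0.079275.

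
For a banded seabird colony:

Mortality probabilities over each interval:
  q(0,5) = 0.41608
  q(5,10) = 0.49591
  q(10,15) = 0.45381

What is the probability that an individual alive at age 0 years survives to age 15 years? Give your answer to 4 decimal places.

Survival from 0 to 15 is the product of surviving each interval: (1 − 0.41608) × (1 − 0.49591) × (1 − 0.45381).
= 0.58392 × 0.50409 × 0.54619 = 0.160770.

0.1608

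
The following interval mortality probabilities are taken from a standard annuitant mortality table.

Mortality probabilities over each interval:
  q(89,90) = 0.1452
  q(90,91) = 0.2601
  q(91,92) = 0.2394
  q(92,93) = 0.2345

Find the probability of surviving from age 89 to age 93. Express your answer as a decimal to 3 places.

Survival from 89 to 93 is the product of surviving each interval: (1 − 0.1452) × (1 − 0.2601) × (1 − 0.2394) × (1 − 0.2345).
= 0.8548 × 0.7399 × 0.7606 × 0.7655 = 0.368247.

0.368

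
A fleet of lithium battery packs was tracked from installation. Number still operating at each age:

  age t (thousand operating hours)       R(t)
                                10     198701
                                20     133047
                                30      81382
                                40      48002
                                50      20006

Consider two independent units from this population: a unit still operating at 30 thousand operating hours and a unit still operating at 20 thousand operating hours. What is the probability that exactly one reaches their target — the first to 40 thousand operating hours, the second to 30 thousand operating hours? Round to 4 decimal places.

p₁ = R(40)/R(30) = 48002/81382 = 0.589836; p₂ = R(30)/R(20) = 81382/133047 = 0.611679.
P(exactly one) = p₁(1−p₂) + (1−p₁)p₂ = 0.229046 + 0.250889 = 0.479934.

0.4799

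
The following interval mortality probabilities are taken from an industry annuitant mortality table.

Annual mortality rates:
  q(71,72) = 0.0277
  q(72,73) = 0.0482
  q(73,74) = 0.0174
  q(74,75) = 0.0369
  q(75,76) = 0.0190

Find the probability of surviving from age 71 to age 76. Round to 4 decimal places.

0.8591

Survival from 71 to 76 is the product of surviving each interval: (1 − 0.0277) × (1 − 0.0482) × (1 − 0.0174) × (1 − 0.0369) × (1 − 0.0190).
= 0.9723 × 0.9518 × 0.9826 × 0.9631 × 0.9810 = 0.859138.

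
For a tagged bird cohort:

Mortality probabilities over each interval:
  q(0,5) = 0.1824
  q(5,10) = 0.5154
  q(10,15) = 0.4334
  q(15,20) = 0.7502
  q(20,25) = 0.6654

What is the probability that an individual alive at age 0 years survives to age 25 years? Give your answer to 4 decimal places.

Survival from 0 to 25 is the product of surviving each interval: (1 − 0.1824) × (1 − 0.5154) × (1 − 0.4334) × (1 − 0.7502) × (1 − 0.6654).
= 0.8176 × 0.4846 × 0.5666 × 0.2498 × 0.3346 = 0.018764.

0.0188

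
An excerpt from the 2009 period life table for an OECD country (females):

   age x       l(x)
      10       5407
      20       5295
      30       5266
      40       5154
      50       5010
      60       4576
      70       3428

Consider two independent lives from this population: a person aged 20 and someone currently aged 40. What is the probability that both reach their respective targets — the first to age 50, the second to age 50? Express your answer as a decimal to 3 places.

0.920

p₁ = l(50)/l(20) = 5010/5295 = 0.946176; p₂ = l(50)/l(40) = 5010/5154 = 0.972061.
P(both) = p₁ × p₂ = 0.946176 × 0.972061 = 0.919741.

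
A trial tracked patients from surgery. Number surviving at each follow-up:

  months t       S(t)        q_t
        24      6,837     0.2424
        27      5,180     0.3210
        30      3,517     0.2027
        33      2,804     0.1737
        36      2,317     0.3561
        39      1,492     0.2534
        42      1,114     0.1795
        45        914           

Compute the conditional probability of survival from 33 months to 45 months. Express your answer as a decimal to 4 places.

The conditional survival probability is S(45)/S(33) = 914/2,804 = 0.325963.

0.3260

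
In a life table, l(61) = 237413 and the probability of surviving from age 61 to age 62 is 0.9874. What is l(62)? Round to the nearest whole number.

234422

l(62) = l(61) × p = 237413 × 0.9874 = 234422.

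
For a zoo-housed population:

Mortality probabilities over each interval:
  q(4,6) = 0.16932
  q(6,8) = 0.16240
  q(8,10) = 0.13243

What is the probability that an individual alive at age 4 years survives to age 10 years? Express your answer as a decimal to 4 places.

Survival from 4 to 10 is the product of surviving each interval: (1 − 0.16932) × (1 − 0.16240) × (1 − 0.13243).
= 0.83068 × 0.83760 × 0.86757 = 0.603636.

0.6036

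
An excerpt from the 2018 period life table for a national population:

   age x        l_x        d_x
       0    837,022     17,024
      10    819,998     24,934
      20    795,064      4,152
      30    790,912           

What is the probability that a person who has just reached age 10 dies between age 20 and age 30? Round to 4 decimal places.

We want 10|10q10 = (l_20 − l_30)/l_10.
This is the probability of reaching 20 but not 30, conditional on being alive at 10: (l_20 − l_30) / l_10.
= (795,064 − 790,912) / 819,998 = 4,152 / 819,998 = 0.005063.

0.0051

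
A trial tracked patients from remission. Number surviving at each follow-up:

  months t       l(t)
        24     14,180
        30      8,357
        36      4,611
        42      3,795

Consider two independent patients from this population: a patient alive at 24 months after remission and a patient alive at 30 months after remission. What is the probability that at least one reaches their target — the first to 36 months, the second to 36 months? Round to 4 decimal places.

p₁ = l(36)/l(24) = 4,611/14,180 = 0.325176; p₂ = l(36)/l(30) = 4,611/8,357 = 0.551753.
P(at least one) = 1 − (1−p₁)(1−p₂) = 1 − 0.674824 × 0.448247 = 0.697512.

0.6975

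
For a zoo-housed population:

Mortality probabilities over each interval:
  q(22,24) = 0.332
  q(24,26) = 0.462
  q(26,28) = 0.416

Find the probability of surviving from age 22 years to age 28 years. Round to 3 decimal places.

P(survive 22→28) = (1 − 0.332) × (1 − 0.462) × (1 − 0.416).
= 0.668 × 0.538 × 0.584 = 0.209880.

0.210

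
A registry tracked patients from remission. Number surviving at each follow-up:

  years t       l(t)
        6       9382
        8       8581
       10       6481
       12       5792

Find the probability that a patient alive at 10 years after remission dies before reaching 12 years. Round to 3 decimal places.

0.106

P(die before 12 | alive at 10) = 1 − l(12)/l(10) = 1 − 5792/6481 = (689)/6481 = 0.106311.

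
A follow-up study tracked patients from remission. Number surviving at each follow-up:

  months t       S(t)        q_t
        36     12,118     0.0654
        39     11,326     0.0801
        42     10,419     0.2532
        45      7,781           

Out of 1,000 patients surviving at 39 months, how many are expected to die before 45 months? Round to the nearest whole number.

The relevant probability is 1 − 7,781/11,326 = 0.312997.
Expected number = 1,000 × 0.312997 = 313.

313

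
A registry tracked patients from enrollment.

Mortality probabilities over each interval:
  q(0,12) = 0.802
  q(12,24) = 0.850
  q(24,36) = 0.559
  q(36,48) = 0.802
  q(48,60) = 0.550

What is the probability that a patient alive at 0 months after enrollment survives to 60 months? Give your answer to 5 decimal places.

0.00117

Chaining the interval survival probabilities: (1 − 0.802) × (1 − 0.850) × (1 − 0.559) × (1 − 0.802) × (1 − 0.550).
= 0.198 × 0.150 × 0.441 × 0.198 × 0.450 = 0.001167.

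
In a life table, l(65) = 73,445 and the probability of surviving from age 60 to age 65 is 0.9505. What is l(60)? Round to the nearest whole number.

77270

l(60) = l(65) / p = 73,445 / 0.9505 = 77270.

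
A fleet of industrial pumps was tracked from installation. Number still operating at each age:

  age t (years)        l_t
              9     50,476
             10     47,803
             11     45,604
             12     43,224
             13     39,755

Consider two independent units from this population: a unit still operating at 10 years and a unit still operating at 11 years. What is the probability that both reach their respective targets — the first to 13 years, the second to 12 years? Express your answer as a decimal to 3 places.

0.788

p₁ = l_13/l_10 = 39,755/47,803 = 0.831642; p₂ = l_12/l_11 = 43,224/45,604 = 0.947812.
P(both) = p₁ × p₂ = 0.831642 × 0.947812 = 0.788240.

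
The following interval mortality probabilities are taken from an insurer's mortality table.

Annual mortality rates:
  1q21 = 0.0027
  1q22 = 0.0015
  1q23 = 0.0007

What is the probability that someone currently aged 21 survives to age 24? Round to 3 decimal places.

3p21 = (1 − 0.0027) × (1 − 0.0015) × (1 − 0.0007).
= 0.9973 × 0.9985 × 0.9993 = 0.995107.

0.995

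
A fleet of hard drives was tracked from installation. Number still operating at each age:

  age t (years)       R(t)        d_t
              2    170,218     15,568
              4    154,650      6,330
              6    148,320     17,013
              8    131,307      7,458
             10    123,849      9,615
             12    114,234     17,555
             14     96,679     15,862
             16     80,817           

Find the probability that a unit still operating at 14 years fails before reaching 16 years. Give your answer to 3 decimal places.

0.164

P(fail before 16 | operational at 14) = 1 − R(16)/R(14) = 1 − 80,817/96,679 = (15,862)/96,679 = 0.164069.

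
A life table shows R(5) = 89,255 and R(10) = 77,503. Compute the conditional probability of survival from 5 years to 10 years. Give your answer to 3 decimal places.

0.868

The conditional survival probability is R(10)/R(5) = 77,503/89,255 = 0.868332.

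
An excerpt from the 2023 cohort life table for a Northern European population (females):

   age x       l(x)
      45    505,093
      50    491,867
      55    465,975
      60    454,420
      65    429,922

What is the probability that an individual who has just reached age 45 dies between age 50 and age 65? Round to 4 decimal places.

This is the probability of reaching 50 but not 65, conditional on being alive at 45: (l(50) − l(65)) / l(45).
= (491,867 − 429,922) / 505,093 = 61,945 / 505,093 = 0.122641.

0.1226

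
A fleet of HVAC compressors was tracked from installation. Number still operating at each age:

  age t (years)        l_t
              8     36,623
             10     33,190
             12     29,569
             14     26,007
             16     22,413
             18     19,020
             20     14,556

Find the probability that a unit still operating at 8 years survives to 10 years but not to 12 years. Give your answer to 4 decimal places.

This is the probability of reaching 10 but not 12, conditional on being operational at 8: (l_10 − l_12) / l_8.
= (33,190 − 29,569) / 36,623 = 3,621 / 36,623 = 0.098872.

0.0989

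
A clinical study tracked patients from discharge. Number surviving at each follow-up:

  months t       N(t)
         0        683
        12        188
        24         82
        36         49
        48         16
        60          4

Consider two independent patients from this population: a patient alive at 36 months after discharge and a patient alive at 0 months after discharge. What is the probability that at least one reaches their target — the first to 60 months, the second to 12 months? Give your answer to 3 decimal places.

p₁ = N(60)/N(36) = 4/49 = 0.081633; p₂ = N(12)/N(0) = 188/683 = 0.275256.
P(at least one) = 1 − (1−p₁)(1−p₂) = 1 − 0.918367 × 0.724744 = 0.334419.

0.334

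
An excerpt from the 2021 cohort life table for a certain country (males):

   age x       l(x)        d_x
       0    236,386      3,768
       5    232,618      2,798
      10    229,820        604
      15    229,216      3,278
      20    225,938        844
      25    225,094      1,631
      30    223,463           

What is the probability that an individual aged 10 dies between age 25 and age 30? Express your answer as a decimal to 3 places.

0.007

This is the probability of reaching 25 but not 30, conditional on being alive at 10: (l(25) − l(30)) / l(10).
= (225,094 − 223,463) / 229,820 = 1,631 / 229,820 = 0.007097.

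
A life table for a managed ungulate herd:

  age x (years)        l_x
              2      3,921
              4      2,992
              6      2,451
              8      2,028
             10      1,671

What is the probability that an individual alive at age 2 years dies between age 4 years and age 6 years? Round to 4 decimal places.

This is the probability of reaching 4 but not 6, conditional on being alive at 2: (l_4 − l_6) / l_2.
= (2,992 − 2,451) / 3,921 = 541 / 3,921 = 0.137975.

0.1380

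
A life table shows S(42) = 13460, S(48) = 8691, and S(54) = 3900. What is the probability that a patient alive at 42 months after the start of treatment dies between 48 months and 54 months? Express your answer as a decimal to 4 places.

This is the probability of reaching 48 but not 54, conditional on being alive at 42: (S(48) − S(54)) / S(42).
= (8691 − 3900) / 13460 = 4791 / 13460 = 0.355944.

0.3559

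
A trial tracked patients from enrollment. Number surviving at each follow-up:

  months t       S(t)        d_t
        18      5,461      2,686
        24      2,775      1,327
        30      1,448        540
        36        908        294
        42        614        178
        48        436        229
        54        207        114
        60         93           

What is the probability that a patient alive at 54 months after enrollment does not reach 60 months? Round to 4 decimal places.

0.5507

P(die before 60 | alive at 54) = 1 − S(60)/S(54) = 1 − 93/207 = (114)/207 = 0.550725.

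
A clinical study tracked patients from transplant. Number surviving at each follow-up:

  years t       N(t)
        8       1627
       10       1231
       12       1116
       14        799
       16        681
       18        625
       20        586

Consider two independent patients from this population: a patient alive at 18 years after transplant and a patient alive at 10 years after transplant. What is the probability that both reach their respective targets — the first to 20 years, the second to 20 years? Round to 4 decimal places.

p₁ = N(20)/N(18) = 586/625 = 0.937600; p₂ = N(20)/N(10) = 586/1231 = 0.476036.
P(both) = p₁ × p₂ = 0.937600 × 0.476036 = 0.446331.

0.4463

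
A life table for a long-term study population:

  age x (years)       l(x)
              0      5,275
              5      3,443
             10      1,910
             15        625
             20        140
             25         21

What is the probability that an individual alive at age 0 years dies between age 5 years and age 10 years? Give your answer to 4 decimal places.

0.2906

This is the probability of reaching 5 but not 10, conditional on being alive at 0: (l(5) − l(10)) / l(0).
= (3,443 − 1,910) / 5,275 = 1,533 / 5,275 = 0.290616.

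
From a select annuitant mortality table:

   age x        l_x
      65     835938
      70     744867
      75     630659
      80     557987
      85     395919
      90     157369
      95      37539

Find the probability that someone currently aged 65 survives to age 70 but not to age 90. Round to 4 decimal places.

0.7028

We want 5|20q65 = (l_70 − l_90)/l_65.
This is the probability of reaching 70 but not 90, conditional on being alive at 65: (l_70 − l_90) / l_65.
= (744867 − 157369) / 835938 = 587498 / 835938 = 0.702801.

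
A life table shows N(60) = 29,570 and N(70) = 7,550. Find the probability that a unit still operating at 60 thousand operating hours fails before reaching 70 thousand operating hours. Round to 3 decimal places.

P(fail before 70 | operational at 60) = 1 − N(70)/N(60) = 1 − 7,550/29,570 = (22,020)/29,570 = 0.744674.

0.745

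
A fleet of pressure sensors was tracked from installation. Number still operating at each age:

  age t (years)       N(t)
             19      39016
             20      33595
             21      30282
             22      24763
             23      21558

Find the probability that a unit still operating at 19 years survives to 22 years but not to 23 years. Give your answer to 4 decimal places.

This is the probability of reaching 22 but not 23, conditional on being operational at 19: (N(22) − N(23)) / N(19).
= (24763 − 21558) / 39016 = 3205 / 39016 = 0.082146.

0.0821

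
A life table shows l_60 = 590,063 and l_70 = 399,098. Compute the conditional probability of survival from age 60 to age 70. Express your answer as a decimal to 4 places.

We want 10p60 = l_70/l_60.
The conditional survival probability is l_70/l_60 = 399,098/590,063 = 0.676365.

0.6764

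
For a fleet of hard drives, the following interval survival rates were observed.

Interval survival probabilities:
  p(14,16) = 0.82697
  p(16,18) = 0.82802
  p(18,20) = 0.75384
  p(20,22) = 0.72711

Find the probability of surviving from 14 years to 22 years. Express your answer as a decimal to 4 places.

0.3753

Survival from 14 to 22 is the product of surviving each interval: 0.82697 × 0.82802 × 0.75384 × 0.72711.
= 0.375327.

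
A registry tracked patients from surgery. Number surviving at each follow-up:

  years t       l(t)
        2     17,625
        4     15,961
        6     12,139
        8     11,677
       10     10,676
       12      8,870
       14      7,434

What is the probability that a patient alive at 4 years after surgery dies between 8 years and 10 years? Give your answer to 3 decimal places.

This is the probability of reaching 8 but not 10, conditional on being alive at 4: (l(8) − l(10)) / l(4).
= (11,677 − 10,676) / 15,961 = 1,001 / 15,961 = 0.062715.

0.063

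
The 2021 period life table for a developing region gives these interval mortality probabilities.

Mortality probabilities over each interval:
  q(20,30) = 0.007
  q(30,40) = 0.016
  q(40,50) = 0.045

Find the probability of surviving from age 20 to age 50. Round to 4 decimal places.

0.9331

The overall survival probability is (1 − 0.007) × (1 − 0.016) × (1 − 0.045).
= 0.993 × 0.984 × 0.955 = 0.933142.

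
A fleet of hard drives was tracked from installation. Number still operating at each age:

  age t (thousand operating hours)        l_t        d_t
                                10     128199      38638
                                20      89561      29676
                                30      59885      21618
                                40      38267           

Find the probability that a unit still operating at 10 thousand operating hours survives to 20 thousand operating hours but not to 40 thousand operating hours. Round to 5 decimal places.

This is the probability of reaching 20 but not 40, conditional on being operational at 10: (l_20 − l_40) / l_10.
= (89561 − 38267) / 128199 = 51294 / 128199 = 0.400112.

0.40011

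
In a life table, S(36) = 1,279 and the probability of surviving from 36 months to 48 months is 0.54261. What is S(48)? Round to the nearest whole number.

S(48) = S(36) × p = 1,279 × 0.54261 = 694.

694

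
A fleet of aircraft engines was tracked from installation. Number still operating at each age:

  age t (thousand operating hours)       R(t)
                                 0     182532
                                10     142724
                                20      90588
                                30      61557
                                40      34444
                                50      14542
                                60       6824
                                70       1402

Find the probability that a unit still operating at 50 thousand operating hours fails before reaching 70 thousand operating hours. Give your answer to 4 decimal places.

P(fail before 70 | operational at 50) = 1 − R(70)/R(50) = 1 − 1402/14542 = (13140)/14542 = 0.903590.

0.9036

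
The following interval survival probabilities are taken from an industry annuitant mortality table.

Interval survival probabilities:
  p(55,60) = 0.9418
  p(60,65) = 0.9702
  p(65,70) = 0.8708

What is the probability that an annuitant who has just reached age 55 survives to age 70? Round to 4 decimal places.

0.7957

P(survive 55→70) = 0.9418 × 0.9702 × 0.8708.
= 0.795680.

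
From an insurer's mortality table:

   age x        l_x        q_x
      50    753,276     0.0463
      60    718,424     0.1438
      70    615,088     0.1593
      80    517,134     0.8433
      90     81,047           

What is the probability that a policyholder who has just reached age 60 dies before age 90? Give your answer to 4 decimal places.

0.8872

P(die before 90 | alive at 60) = 1 − l_90/l_60 = 1 − 81,047/718,424 = (637,377)/718,424 = 0.887188.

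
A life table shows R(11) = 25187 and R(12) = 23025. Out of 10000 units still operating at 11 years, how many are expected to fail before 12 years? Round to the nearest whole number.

The relevant probability is 1 − 23025/25187 = 0.085838.
Expected number = 10000 × 0.085838 = 858.

858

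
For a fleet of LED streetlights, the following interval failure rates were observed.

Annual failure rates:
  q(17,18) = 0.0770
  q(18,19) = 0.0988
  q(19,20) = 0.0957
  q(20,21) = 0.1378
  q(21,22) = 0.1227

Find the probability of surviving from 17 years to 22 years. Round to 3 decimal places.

0.569

Survival from 17 to 22 is the product of surviving each interval: (1 − 0.0770) × (1 − 0.0988) × (1 − 0.0957) × (1 − 0.1378) × (1 − 0.1227).
= 0.9230 × 0.9012 × 0.9043 × 0.8622 × 0.8773 = 0.568973.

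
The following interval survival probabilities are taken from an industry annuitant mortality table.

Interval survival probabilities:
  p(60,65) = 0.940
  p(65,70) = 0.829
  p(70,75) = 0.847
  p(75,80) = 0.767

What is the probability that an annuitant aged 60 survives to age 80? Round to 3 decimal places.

The overall survival probability is 0.940 × 0.829 × 0.847 × 0.767.
= 0.506245.

0.506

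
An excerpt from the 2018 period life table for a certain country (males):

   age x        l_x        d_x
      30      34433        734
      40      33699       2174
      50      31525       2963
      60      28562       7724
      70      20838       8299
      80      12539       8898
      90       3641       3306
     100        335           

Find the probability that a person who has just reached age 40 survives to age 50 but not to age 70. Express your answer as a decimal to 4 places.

We want 10|20q40 = (l_50 − l_70)/l_40.
This is the probability of reaching 50 but not 70, conditional on being alive at 40: (l_50 − l_70) / l_40.
= (31525 − 20838) / 33699 = 10687 / 33699 = 0.317131.

0.3171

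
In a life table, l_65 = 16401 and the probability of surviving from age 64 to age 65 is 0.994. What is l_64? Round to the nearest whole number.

16500

l_64 = l_65 / p = 16401 / 0.994 = 16500.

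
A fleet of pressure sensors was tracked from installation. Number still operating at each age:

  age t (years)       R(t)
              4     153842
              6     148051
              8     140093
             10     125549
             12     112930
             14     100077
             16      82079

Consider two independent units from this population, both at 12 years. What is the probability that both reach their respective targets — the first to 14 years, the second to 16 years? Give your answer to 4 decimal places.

p₁ = R(14)/R(12) = 100077/112930 = 0.886186; p₂ = R(16)/R(12) = 82079/112930 = 0.726813.
P(both) = p₁ × p₂ = 0.886186 × 0.726813 = 0.644092.

0.6441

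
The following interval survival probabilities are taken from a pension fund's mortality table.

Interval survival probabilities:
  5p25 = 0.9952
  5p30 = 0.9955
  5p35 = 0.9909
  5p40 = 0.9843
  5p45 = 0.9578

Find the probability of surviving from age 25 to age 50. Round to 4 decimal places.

Survival from 25 to 50 is the product of surviving each interval: 0.9952 × 0.9955 × 0.9909 × 0.9843 × 0.9578.
= 0.925516.

0.9255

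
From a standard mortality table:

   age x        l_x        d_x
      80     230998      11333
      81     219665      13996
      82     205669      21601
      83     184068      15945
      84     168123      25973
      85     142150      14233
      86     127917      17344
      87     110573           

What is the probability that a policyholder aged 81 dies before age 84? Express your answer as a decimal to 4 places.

0.2346

P(die before 84 | alive at 81) = 1 − l_84/l_81 = 1 − 168123/219665 = (51542)/219665 = 0.234639.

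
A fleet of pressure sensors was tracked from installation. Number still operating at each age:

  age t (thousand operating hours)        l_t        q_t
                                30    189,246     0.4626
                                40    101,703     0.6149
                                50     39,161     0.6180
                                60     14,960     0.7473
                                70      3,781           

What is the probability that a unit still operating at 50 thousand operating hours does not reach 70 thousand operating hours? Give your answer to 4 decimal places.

0.9034

P(fail before 70 | operational at 50) = 1 − l_70/l_50 = 1 − 3,781/39,161 = (35,380)/39,161 = 0.903450.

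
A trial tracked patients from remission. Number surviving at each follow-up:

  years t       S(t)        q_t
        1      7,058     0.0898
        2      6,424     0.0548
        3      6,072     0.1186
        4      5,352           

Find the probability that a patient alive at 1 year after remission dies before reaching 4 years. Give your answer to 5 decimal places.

P(die before 4 | alive at 1) = 1 − S(4)/S(1) = 1 − 5,352/7,058 = (1,706)/7,058 = 0.241712.

0.24171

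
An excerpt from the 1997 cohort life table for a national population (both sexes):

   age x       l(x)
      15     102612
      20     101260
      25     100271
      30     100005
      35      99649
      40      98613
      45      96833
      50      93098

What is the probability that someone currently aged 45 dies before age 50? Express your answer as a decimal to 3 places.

P(die before 50 | alive at 45) = 1 − l(50)/l(45) = 1 − 93098/96833 = (3735)/96833 = 0.038572.

0.039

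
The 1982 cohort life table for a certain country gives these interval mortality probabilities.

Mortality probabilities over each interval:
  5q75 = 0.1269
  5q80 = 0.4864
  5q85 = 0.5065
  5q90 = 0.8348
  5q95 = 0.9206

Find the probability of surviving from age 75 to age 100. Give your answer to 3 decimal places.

Survival from 75 to 100 is the product of surviving each interval: (1 − 0.1269) × (1 − 0.4864) × (1 − 0.5065) × (1 − 0.8348) × (1 − 0.9206).
= 0.8731 × 0.5136 × 0.4935 × 0.1652 × 0.0794 = 0.002903.

0.003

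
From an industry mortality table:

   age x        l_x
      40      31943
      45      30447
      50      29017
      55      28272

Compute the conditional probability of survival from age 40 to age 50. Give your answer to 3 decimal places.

The conditional survival probability is l_50/l_40 = 29017/31943 = 0.908399.

0.908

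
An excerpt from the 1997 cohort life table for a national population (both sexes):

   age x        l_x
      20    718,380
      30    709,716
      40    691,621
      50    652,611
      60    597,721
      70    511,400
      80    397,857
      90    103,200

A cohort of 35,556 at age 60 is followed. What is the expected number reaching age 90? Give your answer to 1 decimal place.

The relevant probability is 103,200/597,721 = 0.172656.
Expected number = 35,556 × 0.172656 = 6138.9.

6138.9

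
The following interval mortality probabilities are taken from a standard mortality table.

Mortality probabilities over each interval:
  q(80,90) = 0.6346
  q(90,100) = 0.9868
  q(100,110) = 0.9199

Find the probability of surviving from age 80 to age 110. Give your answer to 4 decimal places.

0.0004

Chaining the interval survival probabilities: (1 − 0.6346) × (1 − 0.9868) × (1 − 0.9199).
= 0.3654 × 0.0132 × 0.0801 = 0.000386.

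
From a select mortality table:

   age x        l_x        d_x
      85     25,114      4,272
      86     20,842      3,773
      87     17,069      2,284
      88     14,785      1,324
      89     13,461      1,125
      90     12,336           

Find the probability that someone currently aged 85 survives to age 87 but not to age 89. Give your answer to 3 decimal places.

0.144

We want 2|2q85 = (l_87 − l_89)/l_85.
This is the probability of reaching 87 but not 89, conditional on being alive at 85: (l_87 − l_89) / l_85.
= (17,069 − 13,461) / 25,114 = 3,608 / 25,114 = 0.143665.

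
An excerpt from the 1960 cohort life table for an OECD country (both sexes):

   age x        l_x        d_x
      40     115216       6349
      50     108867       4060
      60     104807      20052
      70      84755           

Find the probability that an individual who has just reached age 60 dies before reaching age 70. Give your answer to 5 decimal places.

P(die before 70 | alive at 60) = 1 − l_70/l_60 = 1 − 84755/104807 = (20052)/104807 = 0.191323.

0.19132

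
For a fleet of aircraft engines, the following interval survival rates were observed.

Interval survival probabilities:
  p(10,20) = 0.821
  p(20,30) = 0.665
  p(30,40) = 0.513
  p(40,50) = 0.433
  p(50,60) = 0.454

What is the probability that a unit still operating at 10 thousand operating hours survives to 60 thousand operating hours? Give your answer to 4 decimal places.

P(survive 10→60) = 0.821 × 0.665 × 0.513 × 0.433 × 0.454.
= 0.055059.

0.0551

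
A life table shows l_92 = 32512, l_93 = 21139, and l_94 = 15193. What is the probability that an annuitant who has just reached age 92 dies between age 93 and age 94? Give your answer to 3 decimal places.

0.183

This is the probability of reaching 93 but not 94, conditional on being alive at 92: (l_93 − l_94) / l_92.
= (21139 − 15193) / 32512 = 5946 / 32512 = 0.182886.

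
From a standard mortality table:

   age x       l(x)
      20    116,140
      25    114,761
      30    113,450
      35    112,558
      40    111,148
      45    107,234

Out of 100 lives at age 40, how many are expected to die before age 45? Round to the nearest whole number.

4

The relevant probability is 1 − 107,234/111,148 = 0.035214.
Expected number = 100 × 0.035214 = 4.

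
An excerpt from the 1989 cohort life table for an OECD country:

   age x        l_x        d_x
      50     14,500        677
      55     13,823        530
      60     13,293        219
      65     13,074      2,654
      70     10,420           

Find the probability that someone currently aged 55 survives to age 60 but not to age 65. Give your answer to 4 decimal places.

We want 5|5q55 = (l_60 − l_65)/l_55.
This is the probability of reaching 60 but not 65, conditional on being alive at 55: (l_60 − l_65) / l_55.
= (13,293 − 13,074) / 13,823 = 219 / 13,823 = 0.015843.

0.0158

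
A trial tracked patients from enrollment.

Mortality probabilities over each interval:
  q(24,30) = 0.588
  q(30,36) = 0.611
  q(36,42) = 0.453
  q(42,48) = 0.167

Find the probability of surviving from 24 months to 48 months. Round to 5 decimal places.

P(survive 24→48) = (1 − 0.588) × (1 − 0.611) × (1 − 0.453) × (1 − 0.167).
= 0.412 × 0.389 × 0.547 × 0.833 = 0.073026.

0.07303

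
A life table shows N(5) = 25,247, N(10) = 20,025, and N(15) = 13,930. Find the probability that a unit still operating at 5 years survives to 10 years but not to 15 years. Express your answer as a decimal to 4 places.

This is the probability of reaching 10 but not 15, conditional on being operational at 5: (N(10) − N(15)) / N(5).
= (20,025 − 13,930) / 25,247 = 6,095 / 25,247 = 0.241415.

0.2414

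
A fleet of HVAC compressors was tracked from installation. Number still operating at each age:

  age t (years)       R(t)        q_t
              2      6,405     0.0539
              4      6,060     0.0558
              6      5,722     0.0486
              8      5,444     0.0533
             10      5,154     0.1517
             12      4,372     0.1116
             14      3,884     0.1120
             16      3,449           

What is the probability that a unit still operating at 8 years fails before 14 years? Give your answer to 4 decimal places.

P(fail before 14 | operational at 8) = 1 − R(14)/R(8) = 1 − 3,884/5,444 = (1,560)/5,444 = 0.286554.

0.2866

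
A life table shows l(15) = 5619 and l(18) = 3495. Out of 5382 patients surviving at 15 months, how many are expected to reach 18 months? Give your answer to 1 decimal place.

3347.6

The relevant probability is 3495/5619 = 0.621997.
Expected number = 5382 × 0.621997 = 3347.6.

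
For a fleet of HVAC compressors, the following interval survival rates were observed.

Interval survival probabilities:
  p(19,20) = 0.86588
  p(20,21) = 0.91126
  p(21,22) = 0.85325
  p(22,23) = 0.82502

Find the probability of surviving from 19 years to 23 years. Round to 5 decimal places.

0.55544

Survival from 19 to 23 is the product of surviving each interval: 0.86588 × 0.91126 × 0.85325 × 0.82502.
= 0.555445.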